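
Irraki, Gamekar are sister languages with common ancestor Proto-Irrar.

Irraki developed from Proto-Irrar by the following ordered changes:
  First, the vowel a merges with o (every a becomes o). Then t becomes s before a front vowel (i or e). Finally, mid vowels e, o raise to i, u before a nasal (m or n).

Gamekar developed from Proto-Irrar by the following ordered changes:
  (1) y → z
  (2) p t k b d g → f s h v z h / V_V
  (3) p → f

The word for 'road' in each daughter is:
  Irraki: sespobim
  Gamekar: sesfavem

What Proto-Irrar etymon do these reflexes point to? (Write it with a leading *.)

*sespabem

Position 7: Irraki has i, Gamekar has e. Gamekar preserves e here (none of its changes turn any other segment into e), so the proto-segment is *e.
Position 6: Irraki has b, Gamekar has v. Irraki preserves b here (none of its changes turn any other segment into b), so the proto-segment is *b.
Continuing position by position gives *sespabem; check it forward:
Irraki: *sespabem > sespobem > sespobim  (by vowel merger, pre-nasal raising)
Gamekar: *sespabem > sespavem > sesfavem  (by intervocalic lenition, unconditioned shift)
*sespabem is the unique common source.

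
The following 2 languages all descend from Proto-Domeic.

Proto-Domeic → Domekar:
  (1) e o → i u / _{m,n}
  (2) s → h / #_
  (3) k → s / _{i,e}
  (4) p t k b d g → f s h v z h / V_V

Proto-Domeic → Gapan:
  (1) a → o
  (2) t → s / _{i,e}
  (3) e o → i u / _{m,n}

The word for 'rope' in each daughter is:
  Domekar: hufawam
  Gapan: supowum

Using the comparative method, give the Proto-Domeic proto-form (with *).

*supawam

Position 3: Domekar has f, Gapan has p. Gapan preserves p here (none of its changes turn any other segment into p), so the proto-segment is *p.
Position 6: Domekar has a, Gapan has u. Domekar preserves a here (none of its changes turn any other segment into a), so the proto-segment is *a.
Position 1: Domekar has h, Gapan has s. Taking the neighbouring segments as reconstructed: Domekar h could go back to *s or *h; Gapan s can only go back to *s — the one source consistent with every daughter is *s.
This points to *supawam. Verify forward in each daughter:
Domekar: *supawam > hupawam > hufawam  (by debuccalisation, intervocalic lenition)
Gapan: *supawam > supowom > supowum  (by vowel merger, pre-nasal raising)
No other proto-form is consistent with every reflex, so the reconstruction is *supawam.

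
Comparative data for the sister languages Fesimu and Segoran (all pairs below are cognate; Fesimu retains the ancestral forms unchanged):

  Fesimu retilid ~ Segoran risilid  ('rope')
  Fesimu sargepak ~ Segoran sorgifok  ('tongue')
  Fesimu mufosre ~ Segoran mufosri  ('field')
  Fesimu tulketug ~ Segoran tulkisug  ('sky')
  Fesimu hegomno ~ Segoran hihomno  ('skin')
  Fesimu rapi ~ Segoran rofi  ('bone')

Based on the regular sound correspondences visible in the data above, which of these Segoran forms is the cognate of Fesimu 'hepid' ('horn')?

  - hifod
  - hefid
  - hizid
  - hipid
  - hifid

hifid

sargepak ~ sorgifok — Fesimu e corresponds to Segoran i after a consonant, before a labial obstruent.
rapi ~ rofi — Fesimu p corresponds to Segoran f between vowels (before a front vowel).
Applying these to Fesimu 'hepid':
  hepid → hipid   (e→i after a consonant, before a labial obstruent)
  hipid → hifid   (p→f between vowels (before a front vowel))
So the Segoran cognate is 'hifid'.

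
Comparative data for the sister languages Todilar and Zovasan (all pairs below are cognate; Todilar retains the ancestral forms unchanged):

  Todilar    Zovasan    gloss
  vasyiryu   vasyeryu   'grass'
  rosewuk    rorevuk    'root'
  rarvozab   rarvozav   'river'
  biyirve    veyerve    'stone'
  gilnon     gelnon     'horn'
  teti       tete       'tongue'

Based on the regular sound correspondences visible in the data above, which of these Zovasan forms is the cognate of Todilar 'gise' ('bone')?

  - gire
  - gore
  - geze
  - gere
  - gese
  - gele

biyirve ~ veyerve, gilnon ~ gelnon — Todilar i corresponds to Zovasan e after a consonant, before a consonant other than r, m, n, p, b, f, v.
rosewuk ~ rorevuk — Todilar s corresponds to Zovasan r between vowels (before a front vowel).
Applying these to Todilar 'gise':
  gise → gese   (i→e after a consonant, before a consonant other than r, m, n, p, b, f, v)
  gese → gere   (s→r between vowels (before a front vowel))
So the Zovasan cognate is 'gere'.

gere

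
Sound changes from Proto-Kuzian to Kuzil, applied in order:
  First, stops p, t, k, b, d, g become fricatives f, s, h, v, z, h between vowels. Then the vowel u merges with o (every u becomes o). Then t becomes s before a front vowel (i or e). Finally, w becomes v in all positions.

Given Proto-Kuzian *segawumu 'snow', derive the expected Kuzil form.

sehavomo

Kuzil: *segawumu > sehawumu > sehawomo > sehavomo  (by intervocalic lenition, vowel merger, unconditioned shift)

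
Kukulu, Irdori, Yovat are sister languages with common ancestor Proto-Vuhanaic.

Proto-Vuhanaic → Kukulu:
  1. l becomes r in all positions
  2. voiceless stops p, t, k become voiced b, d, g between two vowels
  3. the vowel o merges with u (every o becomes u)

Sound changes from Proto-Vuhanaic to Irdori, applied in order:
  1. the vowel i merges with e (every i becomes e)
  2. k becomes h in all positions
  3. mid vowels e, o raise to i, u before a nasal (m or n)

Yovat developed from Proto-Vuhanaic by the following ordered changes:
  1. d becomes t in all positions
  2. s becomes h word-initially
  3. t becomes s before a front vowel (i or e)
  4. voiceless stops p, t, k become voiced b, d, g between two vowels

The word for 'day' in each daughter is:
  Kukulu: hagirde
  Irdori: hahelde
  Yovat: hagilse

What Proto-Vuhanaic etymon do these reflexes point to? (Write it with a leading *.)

Position 6: Kukulu has d, Irdori has d, Yovat has s. Irdori preserves d here (none of its changes turn any other segment into d), so the proto-segment is *d.
Position 3: Kukulu has g, Irdori has h, Yovat has g. Taking the neighbouring segments as reconstructed: Kukulu g could go back to *k or *g; Irdori h could go back to *k or *h; Yovat g could go back to *k or *g — the one source consistent with every daughter is *k.
Continuing position by position gives *hakilde; check it forward:
Kukulu: *hakilde
  hakilde → hakirde   [unconditioned shift]
  hakirde → hagirde   [intervocalic voicing]
  hagirde (rule 3 does not apply)
  giving Kukulu hagirde.
Irdori: start from *hakilde.
  rule 1 (vowel merger): hakilde → hakelde
  rule 2 (unconditioned shift): hakelde → hahelde
  rule 3: no change — hahelde
  ⇒ Irdori hahelde
Yovat: *hakilde
  hakilde → hakilte   [unconditioned shift]
  hakilte (rule 2 does not apply)
  hakilte → hakilse   [palatalisation]
  hakilse → hagilse   [intervocalic voicing]
  giving Yovat hagilse.
No other proto-form is consistent with every reflex, so the reconstruction is *hakilde.

*hakilde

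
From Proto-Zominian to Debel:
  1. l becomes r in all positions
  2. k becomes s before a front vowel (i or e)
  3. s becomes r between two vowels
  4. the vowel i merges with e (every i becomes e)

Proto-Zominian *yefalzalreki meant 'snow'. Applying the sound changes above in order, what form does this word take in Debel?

yefarzarrere

Debel: *yefalzalreki
  yefalzalreki → yefarzarreki   [unconditioned shift]
  yefarzarreki → yefarzarresi   [palatalisation]
  yefarzarresi → yefarzarreri   [rhotacism]
  yefarzarreri → yefarzarrere   [vowel merger]
  giving Debel yefarzarrere.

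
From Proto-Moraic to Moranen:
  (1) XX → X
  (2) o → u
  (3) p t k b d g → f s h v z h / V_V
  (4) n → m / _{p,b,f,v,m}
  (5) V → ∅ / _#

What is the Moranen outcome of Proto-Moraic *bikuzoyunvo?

bihuzuyumv

Moranen: start from *bikuzoyunvo.
  rule 1: no change — bikuzoyunvo
  rule 2 (vowel merger): bikuzoyunvo → bikuzuyunvu
  rule 3 (intervocalic lenition): bikuzuyunvu → bihuzuyunvu
  rule 4 (nasal place assimilation): bihuzuyunvu → bihuzuyumvu
  rule 5 (apocope): bihuzuyumvu → bihuzuyumv
  ⇒ Moranen bihuzuyumv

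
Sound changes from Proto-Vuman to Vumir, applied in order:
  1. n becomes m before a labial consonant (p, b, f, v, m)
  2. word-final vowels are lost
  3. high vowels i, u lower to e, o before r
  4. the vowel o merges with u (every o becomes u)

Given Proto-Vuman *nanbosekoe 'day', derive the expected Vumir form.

nambuseku

Vumir: *nanbosekoe
  nanbosekoe → nambosekoe   [nasal place assimilation]
  nambosekoe → namboseko   [apocope]
  namboseko (rule 3 does not apply)
  namboseko → nambuseku   [vowel merger]
  giving Vumir nambuseku.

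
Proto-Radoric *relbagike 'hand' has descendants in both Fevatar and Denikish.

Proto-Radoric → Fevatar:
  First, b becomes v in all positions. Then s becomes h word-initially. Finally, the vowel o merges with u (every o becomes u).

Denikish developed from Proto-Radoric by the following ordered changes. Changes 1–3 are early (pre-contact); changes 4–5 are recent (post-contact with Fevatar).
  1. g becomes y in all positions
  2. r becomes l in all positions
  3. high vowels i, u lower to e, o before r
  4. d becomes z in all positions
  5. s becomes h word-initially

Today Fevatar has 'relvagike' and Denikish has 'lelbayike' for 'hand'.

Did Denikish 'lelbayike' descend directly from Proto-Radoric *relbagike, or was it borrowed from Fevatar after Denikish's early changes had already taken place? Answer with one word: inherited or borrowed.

If inherited, *relbagike would pass through all of Denikish's changes:
Denikish: *relbagike > relbayike > lelbayike  (by unconditioned shift, unconditioned shift)
If borrowed from Fevatar 'relvagike' after the early changes, it would undergo only the recent ones:
  rule 4 (unconditioned shift): no change (relvagike)
  rule 5 (debuccalisation): no change (relvagike)
  ⇒ as a loan: relvagike
Denikish 'lelbayike' matches the inherited outcome exactly, so it is an inherited cognate, not a loan.

inherited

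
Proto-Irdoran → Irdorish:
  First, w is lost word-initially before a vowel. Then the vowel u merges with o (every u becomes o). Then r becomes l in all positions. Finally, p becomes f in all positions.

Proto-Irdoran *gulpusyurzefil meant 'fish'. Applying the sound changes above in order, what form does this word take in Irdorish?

Irdorish: *gulpusyurzefil
  gulpusyurzefil (rule 1 does not apply)
  gulpusyurzefil → golposyorzefil   [vowel merger]
  golposyorzefil → golposyolzefil   [unconditioned shift]
  golposyolzefil → golfosyolzefil   [unconditioned shift]
  giving Irdorish golfosyolzefil.

golfosyolzefil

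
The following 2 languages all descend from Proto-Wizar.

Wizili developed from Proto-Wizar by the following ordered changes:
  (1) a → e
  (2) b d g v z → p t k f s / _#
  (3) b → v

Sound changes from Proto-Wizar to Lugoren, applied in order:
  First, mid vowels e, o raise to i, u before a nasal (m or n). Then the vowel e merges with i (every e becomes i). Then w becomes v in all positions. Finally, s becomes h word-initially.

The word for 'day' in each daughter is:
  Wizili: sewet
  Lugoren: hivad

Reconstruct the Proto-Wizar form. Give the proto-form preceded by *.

*sewad

Position 1: Wizili has s, Lugoren has h. Taking the neighbouring segments as reconstructed: Wizili s can only go back to *s; Lugoren h could go back to *s or *h — the one source consistent with every daughter is *s.
Position 2: Wizili has e, Lugoren has i. Taking the neighbouring segments as reconstructed: Wizili e could go back to *a or *e; Lugoren i could go back to *e or *i — the one source consistent with every daughter is *e.
Verify the candidate proto-form against each daughter:
Wizili: start from *sewad.
  rule 1 (vowel merger): sewad → sewed
  rule 2 (final devoicing): sewed → sewet
  rule 3: no change — sewet
  ⇒ Wizili sewet
Lugoren: start from *sewad.
  rule 1: no change — sewad
  rule 2 (vowel merger): sewad → siwad
  rule 3 (unconditioned shift): siwad → sivad
  rule 4 (debuccalisation): sivad → hivad
  ⇒ Lugoren hivad
*sewad is the unique common source.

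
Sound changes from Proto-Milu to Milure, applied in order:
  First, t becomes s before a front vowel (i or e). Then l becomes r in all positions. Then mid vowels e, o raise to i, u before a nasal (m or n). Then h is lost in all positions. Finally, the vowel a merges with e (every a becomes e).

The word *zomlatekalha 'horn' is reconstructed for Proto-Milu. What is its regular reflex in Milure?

Milure: start from *zomlatekalha.
  rule 1 (palatalisation): zomlatekalha → zomlasekalha
  rule 2 (unconditioned shift): zomlasekalha → zomrasekarha
  rule 3 (pre-nasal raising): zomrasekarha → zumrasekarha
  rule 4 (h-loss): zumrasekarha → zumrasekara
  rule 5 (vowel merger): zumrasekara → zumresekere
  ⇒ Milure zumresekere

zumresekere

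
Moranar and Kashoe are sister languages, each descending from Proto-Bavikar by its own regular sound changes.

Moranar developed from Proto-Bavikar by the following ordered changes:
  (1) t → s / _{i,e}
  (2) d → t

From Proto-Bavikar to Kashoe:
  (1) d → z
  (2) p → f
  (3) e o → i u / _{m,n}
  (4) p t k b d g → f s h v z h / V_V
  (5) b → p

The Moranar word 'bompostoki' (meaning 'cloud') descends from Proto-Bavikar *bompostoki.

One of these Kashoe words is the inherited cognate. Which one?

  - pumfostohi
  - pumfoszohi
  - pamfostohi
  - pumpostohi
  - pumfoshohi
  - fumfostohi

pumfostohi

Kashoe: *bompostoki > bomfostoki > bumfostoki > bumfostohi > pumfostohi  (by unconditioned shift, pre-nasal raising, intervocalic lenition, unconditioned shift)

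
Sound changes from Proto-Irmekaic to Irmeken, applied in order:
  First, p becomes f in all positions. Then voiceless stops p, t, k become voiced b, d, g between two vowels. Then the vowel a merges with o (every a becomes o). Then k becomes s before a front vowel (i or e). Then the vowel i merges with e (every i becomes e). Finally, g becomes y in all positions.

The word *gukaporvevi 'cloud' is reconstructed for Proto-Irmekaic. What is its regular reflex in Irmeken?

yuyoforveve

Irmeken: *gukaporvevi > gukaforvevi > gugaforvevi > gugoforvevi > gugoforveve > yuyoforveve  (by unconditioned shift, intervocalic voicing, vowel merger, vowel merger, unconditioned shift)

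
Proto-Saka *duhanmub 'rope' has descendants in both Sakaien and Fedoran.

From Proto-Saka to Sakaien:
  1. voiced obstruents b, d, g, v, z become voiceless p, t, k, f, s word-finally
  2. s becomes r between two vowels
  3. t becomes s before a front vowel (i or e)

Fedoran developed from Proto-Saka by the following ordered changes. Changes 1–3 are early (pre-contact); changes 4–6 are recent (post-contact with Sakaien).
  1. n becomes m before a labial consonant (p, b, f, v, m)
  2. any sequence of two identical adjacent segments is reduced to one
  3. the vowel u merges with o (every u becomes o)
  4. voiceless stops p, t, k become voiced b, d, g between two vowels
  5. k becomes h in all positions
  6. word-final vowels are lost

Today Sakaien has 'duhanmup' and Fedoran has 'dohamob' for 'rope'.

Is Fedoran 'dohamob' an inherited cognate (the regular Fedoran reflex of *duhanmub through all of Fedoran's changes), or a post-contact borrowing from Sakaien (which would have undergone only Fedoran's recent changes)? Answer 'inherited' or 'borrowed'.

If inherited, *duhanmub would pass through all of Fedoran's changes:
Fedoran: *duhanmub
  duhanmub → duhammub   [nasal place assimilation]
  duhammub → duhamub   [degemination]
  duhamub → dohamob   [vowel merger]
  dohamob (rule 4 does not apply)
  dohamob (rule 5 does not apply)
  dohamob (rule 6 does not apply)
  giving Fedoran dohamob.
If borrowed from Sakaien 'duhanmup' after the early changes, it would undergo only the recent ones:
  rule 4 (intervocalic voicing): no change (duhanmup)
  rule 5 (unconditioned shift): no change (duhanmup)
  rule 6 (apocope): no change (duhanmup)
  ⇒ as a loan: duhanmup
Fedoran 'dohamob' matches the inherited outcome exactly, so it is an inherited cognate, not a loan.

inherited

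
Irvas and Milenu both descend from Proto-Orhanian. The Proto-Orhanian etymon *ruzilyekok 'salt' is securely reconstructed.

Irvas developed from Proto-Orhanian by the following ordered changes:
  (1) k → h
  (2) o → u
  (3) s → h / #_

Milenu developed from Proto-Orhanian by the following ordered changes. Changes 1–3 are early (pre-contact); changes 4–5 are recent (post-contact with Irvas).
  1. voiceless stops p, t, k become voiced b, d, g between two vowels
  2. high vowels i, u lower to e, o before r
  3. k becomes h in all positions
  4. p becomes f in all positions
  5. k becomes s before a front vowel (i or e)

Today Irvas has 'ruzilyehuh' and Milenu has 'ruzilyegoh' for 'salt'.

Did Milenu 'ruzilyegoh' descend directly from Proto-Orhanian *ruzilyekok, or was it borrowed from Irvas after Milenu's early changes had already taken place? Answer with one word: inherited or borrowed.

inherited

If inherited, *ruzilyekok would pass through all of Milenu's changes:
Milenu: *ruzilyekok
  ruzilyekok → ruzilyegok   [intervocalic voicing]
  ruzilyegok (rule 2 does not apply)
  ruzilyegok → ruzilyegoh   [unconditioned shift]
  ruzilyegoh (rule 4 does not apply)
  ruzilyegoh (rule 5 does not apply)
  giving Milenu ruzilyegoh.
If borrowed from Irvas 'ruzilyehuh' after the early changes, it would undergo only the recent ones:
  rule 4 (unconditioned shift): no change (ruzilyehuh)
  rule 5 (palatalisation): no change (ruzilyehuh)
  ⇒ as a loan: ruzilyehuh
Milenu 'ruzilyegoh' matches the inherited outcome exactly, so it is an inherited cognate, not a loan.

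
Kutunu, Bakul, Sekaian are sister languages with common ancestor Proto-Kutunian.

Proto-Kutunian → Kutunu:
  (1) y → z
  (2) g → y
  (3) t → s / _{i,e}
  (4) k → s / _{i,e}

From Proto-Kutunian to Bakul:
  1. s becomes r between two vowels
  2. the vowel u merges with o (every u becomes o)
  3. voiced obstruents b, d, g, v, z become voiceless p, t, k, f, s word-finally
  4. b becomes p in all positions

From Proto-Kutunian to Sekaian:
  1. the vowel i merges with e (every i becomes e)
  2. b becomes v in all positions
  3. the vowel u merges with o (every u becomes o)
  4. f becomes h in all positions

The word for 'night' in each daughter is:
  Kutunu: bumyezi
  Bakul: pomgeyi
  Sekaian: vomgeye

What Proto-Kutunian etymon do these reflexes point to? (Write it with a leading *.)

Position 2: Kutunu has u, Bakul has o, Sekaian has o. Kutunu preserves u here (none of its changes turn any other segment into u), so the proto-segment is *u.
Position 1: Kutunu has b, Bakul has p, Sekaian has v. Kutunu preserves b here (none of its changes turn any other segment into b), so the proto-segment is *b.
Continuing position by position gives *bumgeyi; check it forward:
Kutunu: *bumgeyi
  bumgeyi → bumgezi   [unconditioned shift]
  bumgezi → bumyezi   [unconditioned shift]
  bumyezi (rule 3 does not apply)
  bumyezi (rule 4 does not apply)
  giving Kutunu bumyezi.
Bakul: *bumgeyi > bomgeyi > pomgeyi  (by vowel merger, unconditioned shift)
Sekaian: *bumgeyi
  bumgeyi → bumgeye   [vowel merger]
  bumgeye → vumgeye   [unconditioned shift]
  vumgeye → vomgeye   [vowel merger]
  vomgeye (rule 4 does not apply)
  giving Sekaian vomgeye.
No other proto-form is consistent with every reflex, so the reconstruction is *bumgeyi.

*bumgeyi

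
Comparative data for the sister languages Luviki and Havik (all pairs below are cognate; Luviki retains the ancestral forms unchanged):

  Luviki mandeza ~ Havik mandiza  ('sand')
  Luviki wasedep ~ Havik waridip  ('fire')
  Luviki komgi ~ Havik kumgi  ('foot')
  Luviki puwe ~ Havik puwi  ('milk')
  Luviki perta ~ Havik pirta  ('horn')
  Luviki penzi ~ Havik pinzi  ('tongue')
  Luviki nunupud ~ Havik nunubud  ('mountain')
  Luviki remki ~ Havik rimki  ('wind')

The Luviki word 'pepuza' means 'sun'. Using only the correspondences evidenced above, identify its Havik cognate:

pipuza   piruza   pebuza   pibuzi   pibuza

wasedep ~ waridip — Luviki e corresponds to Havik i after a consonant, before a labial obstruent.
nunupud ~ nunubud — Luviki p corresponds to Havik b between vowels (before a back vowel).
Applying these to Luviki 'pepuza':
  pepuza → pipuza   (e→i after a consonant, before a labial obstruent)
  pipuza → pibuza   (p→b between vowels (before a back vowel))
So the Havik cognate is 'pibuza'.

pibuza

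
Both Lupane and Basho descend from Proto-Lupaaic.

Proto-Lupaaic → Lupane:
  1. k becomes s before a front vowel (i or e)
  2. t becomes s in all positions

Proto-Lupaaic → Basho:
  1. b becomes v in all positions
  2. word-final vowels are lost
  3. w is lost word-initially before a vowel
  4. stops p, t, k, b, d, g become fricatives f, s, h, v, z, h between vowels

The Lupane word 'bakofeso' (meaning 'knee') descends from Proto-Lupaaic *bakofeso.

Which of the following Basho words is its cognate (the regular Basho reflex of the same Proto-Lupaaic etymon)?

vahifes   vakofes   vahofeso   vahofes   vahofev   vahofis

Basho: *bakofeso
  bakofeso → vakofeso   [unconditioned shift]
  vakofeso → vakofes   [apocope]
  vakofes (rule 3 does not apply)
  vakofes → vahofes   [intervocalic lenition]
  giving Basho vahofes.
The other candidates each miss or misapply at least one Basho change.

vahofes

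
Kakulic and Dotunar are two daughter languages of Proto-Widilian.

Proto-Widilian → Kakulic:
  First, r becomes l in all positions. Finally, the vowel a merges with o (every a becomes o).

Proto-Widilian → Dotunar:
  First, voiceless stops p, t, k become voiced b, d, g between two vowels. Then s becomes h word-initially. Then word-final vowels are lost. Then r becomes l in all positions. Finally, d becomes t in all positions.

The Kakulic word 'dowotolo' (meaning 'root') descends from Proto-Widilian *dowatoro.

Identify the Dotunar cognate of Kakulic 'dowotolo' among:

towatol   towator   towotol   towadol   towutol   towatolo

Dotunar: start from *dowatoro.
  rule 1 (intervocalic voicing): dowatoro → dowadoro
  rule 2: no change — dowadoro
  rule 3 (apocope): dowadoro → dowador
  rule 4 (unconditioned shift): dowador → dowadol
  rule 5 (unconditioned shift): dowadol → towatol
  ⇒ Dotunar towatol

towatol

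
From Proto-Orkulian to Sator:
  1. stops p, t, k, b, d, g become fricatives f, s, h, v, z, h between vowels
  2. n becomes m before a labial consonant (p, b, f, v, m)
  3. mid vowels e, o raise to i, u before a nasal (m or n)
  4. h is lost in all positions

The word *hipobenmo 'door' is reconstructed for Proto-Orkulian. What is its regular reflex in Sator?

Sator: *hipobenmo
  hipobenmo → hifovenmo   [intervocalic lenition]
  hifovenmo → hifovemmo   [nasal place assimilation]
  hifovemmo → hifovimmo   [pre-nasal raising]
  hifovimmo → ifovimmo   [h-loss]
  giving Sator ifovimmo.

ifovimmo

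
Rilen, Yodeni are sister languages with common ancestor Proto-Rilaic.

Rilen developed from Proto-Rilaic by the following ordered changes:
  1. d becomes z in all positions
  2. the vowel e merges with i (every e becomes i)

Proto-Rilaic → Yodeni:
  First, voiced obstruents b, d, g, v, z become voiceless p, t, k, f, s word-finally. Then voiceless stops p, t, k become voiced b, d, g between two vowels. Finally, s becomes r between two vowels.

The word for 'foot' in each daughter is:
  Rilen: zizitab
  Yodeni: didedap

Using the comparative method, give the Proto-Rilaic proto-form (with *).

*didetab

Position 7: Rilen has b, Yodeni has p. Rilen preserves b here (none of its changes turn any other segment into b), so the proto-segment is *b.
Position 5: Rilen has t, Yodeni has d. Rilen preserves t here (none of its changes turn any other segment into t), so the proto-segment is *t.
Position 1: Rilen has z, Yodeni has d. Taking the neighbouring segments as reconstructed: Rilen z could go back to *d or *z; Yodeni d can only go back to *d — the one source consistent with every daughter is *d.
Continuing position by position gives *didetab; check it forward:
Rilen: *didetab > zizetab > zizitab  (by unconditioned shift, vowel merger)
Yodeni: *didetab > didetap > didedap  (by final devoicing, intervocalic voicing)
No other proto-form is consistent with every reflex, so the reconstruction is *didetab.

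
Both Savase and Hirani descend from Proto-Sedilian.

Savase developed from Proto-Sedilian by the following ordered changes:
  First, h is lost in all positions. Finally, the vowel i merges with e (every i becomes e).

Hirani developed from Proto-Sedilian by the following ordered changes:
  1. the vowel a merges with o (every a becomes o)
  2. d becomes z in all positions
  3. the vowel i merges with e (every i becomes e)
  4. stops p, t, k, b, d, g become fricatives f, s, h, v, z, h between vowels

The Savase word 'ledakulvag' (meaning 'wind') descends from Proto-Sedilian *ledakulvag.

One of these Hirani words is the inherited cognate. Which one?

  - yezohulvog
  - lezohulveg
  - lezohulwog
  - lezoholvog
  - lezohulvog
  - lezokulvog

Hirani: *ledakulvag
  ledakulvag → ledokulvog   [vowel merger]
  ledokulvog → lezokulvog   [unconditioned shift]
  lezokulvog (rule 3 does not apply)
  lezokulvog → lezohulvog   [intervocalic lenition]
  giving Hirani lezohulvog.
Only 'lezohulvog' matches the regular Hirani development of *ledakulvag.

lezohulvog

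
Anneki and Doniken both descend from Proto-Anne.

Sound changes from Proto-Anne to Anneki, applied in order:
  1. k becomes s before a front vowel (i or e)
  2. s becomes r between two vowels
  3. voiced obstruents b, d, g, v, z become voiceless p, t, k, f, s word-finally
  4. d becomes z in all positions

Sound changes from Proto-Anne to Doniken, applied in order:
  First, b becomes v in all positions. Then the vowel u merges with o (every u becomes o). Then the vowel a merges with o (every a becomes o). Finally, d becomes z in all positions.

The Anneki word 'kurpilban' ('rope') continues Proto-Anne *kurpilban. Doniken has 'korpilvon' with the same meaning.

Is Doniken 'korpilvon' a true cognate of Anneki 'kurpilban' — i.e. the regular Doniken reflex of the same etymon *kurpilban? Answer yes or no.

yes

Derive the expected Doniken reflex of *kurpilban:
Doniken: *kurpilban
  kurpilban → kurpilvan   [unconditioned shift]
  kurpilvan → korpilvan   [vowel merger]
  korpilvan → korpilvon   [vowel merger]
  korpilvon (rule 4 does not apply)
  giving Doniken korpilvon.
Doniken 'korpilvon' matches the regular reflex exactly, so the pair is cognate.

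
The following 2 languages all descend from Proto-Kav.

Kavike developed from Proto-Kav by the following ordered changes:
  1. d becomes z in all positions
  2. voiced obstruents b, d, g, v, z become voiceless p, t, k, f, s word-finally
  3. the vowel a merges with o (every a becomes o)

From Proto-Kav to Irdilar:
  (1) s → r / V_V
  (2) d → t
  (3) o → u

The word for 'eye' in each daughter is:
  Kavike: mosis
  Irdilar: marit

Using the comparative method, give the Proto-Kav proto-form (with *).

*masid

Position 5: Kavike has s, Irdilar has t. Taking the neighbouring segments as reconstructed: Kavike s could go back to *d or *s or *z; Irdilar t could go back to *t or *d — the one source consistent with every daughter is *d.
Position 2: Kavike has o, Irdilar has a. Irdilar preserves a here (none of its changes turn any other segment into a), so the proto-segment is *a.
Position 3: Kavike has s, Irdilar has r. Taking the neighbouring segments as reconstructed: Kavike s can only go back to *s; Irdilar r could go back to *s or *r — the one source consistent with every daughter is *s.
Verify the candidate proto-form against each daughter:
Kavike: start from *masid.
  rule 1 (unconditioned shift): masid → masiz
  rule 2 (final devoicing): masiz → masis
  rule 3 (vowel merger): masis → mosis
  ⇒ Kavike mosis
Irdilar: *masid
  masid → marid   [rhotacism]
  marid → marit   [unconditioned shift]
  marit (rule 3 does not apply)
  giving Irdilar marit.
Only *masid yields all of Kavike mosis, Irdilar marit.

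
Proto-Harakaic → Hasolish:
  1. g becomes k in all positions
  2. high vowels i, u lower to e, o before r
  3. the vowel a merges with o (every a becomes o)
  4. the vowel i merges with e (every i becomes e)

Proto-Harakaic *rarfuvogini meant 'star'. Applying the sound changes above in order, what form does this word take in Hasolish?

rorfuvokene

Hasolish: *rarfuvogini > rarfuvokini > rorfuvokini > rorfuvokene  (by unconditioned shift, vowel merger, vowel merger)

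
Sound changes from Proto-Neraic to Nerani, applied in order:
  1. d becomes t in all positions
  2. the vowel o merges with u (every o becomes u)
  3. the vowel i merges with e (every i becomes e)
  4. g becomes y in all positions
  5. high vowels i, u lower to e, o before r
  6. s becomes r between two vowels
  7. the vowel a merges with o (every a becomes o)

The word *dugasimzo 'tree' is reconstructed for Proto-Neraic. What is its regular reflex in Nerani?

tuyoremzu

Nerani: *dugasimzo
  dugasimzo → tugasimzo   [unconditioned shift]
  tugasimzo → tugasimzu   [vowel merger]
  tugasimzu → tugasemzu   [vowel merger]
  tugasemzu → tuyasemzu   [unconditioned shift]
  tuyasemzu (rule 5 does not apply)
  tuyasemzu → tuyaremzu   [rhotacism]
  tuyaremzu → tuyoremzu   [vowel merger]
  giving Nerani tuyoremzu.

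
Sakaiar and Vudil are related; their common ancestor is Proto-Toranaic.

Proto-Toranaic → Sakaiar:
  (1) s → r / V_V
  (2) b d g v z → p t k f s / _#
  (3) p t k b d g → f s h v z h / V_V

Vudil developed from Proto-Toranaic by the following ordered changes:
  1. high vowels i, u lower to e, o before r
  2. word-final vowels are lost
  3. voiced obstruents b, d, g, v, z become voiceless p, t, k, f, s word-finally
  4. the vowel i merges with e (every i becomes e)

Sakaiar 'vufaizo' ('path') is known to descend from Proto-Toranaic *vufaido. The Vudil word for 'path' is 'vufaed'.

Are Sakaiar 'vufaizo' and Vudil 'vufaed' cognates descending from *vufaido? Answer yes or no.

no

Derive the expected Vudil reflex of *vufaido:
Vudil: start from *vufaido.
  rule 1: no change — vufaido
  rule 2 (apocope): vufaido → vufaid
  rule 3 (final devoicing): vufaid → vufait
  rule 4 (vowel merger): vufait → vufaet
  ⇒ Vudil vufaet
The regular Vudil reflex would be 'vufaet', but the attested form is 'vufaed'. The correspondence is irregular, so they are not cognates (the Vudil form has a different source).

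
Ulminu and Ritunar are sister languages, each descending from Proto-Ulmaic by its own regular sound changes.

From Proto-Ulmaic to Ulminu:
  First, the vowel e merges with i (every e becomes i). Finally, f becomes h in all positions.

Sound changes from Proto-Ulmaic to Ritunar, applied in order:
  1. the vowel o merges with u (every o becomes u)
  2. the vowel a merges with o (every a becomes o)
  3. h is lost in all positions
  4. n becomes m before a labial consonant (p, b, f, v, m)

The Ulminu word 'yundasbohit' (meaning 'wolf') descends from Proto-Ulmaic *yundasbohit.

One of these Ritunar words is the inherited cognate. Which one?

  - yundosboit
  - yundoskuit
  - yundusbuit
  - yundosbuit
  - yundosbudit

Ritunar: start from *yundasbohit.
  rule 1 (vowel merger): yundasbohit → yundasbuhit
  rule 2 (vowel merger): yundasbuhit → yundosbuhit
  rule 3 (h-loss): yundosbuhit → yundosbuit
  rule 4: no change — yundosbuit
  ⇒ Ritunar yundosbuit
The other candidates each miss or misapply at least one Ritunar change.

yundosbuit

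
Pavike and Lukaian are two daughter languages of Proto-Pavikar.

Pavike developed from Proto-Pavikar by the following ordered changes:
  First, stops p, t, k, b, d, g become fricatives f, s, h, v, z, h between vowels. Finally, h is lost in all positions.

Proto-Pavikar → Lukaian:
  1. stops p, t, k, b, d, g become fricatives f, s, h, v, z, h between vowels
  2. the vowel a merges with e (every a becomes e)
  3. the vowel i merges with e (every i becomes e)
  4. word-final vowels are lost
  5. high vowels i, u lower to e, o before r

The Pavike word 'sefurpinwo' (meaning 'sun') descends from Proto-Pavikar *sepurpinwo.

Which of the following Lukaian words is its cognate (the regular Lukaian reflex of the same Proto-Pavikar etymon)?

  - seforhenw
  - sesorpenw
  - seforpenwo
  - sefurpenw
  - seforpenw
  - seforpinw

seforpenw

Lukaian: start from *sepurpinwo.
  rule 1 (intervocalic lenition): sepurpinwo → sefurpinwo
  rule 2: no change — sefurpinwo
  rule 3 (vowel merger): sefurpinwo → sefurpenwo
  rule 4 (apocope): sefurpenwo → sefurpenw
  rule 5 (pre-rhotic lowering): sefurpenw → seforpenw
  ⇒ Lukaian seforpenw
Among the options, 'seforpenw' alone shows every Lukaian change applied in order.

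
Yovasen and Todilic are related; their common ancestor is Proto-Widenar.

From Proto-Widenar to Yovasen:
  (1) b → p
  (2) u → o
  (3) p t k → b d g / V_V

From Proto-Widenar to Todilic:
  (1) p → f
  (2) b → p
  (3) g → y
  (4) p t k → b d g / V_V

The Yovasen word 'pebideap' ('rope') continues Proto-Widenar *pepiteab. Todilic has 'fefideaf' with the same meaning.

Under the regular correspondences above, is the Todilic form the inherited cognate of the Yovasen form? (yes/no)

Derive the expected Todilic reflex of *pepiteab:
Todilic: *pepiteab
  pepiteab → fefiteab   [unconditioned shift]
  fefiteab → fefiteap   [unconditioned shift]
  fefiteap (rule 3 does not apply)
  fefiteap → fefideap   [intervocalic voicing]
  giving Todilic fefideap.
The regular Todilic reflex would be 'fefideap', but the attested form is 'fefideaf'. The correspondence is irregular, so they are not cognates (the Todilic form has a different source).

no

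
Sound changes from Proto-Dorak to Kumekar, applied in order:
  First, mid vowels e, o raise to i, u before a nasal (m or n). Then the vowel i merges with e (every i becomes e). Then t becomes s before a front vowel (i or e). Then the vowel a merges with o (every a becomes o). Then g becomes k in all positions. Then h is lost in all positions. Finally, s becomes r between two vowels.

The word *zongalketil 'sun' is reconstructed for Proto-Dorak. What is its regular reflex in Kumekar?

Kumekar: *zongalketil > zungalketil > zungalketel > zungalkesel > zungolkesel > zunkolkesel > zunkolkerel  (by pre-nasal raising, vowel merger, palatalisation, vowel merger, unconditioned shift, rhotacism)

zunkolkerel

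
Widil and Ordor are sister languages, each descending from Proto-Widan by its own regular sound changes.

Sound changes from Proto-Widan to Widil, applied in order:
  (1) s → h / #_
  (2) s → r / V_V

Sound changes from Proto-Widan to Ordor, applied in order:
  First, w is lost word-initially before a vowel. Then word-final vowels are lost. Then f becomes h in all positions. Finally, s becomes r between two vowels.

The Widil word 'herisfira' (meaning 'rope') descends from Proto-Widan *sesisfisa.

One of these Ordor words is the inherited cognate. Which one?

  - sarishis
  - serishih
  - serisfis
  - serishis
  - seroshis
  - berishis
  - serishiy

Ordor: start from *sesisfisa.
  rule 1: no change — sesisfisa
  rule 2 (apocope): sesisfisa → sesisfis
  rule 3 (unconditioned shift): sesisfis → sesishis
  rule 4 (rhotacism): sesishis → serishis
  ⇒ Ordor serishis
Only 'serishis' matches the regular Ordor development of *sesisfisa.

serishis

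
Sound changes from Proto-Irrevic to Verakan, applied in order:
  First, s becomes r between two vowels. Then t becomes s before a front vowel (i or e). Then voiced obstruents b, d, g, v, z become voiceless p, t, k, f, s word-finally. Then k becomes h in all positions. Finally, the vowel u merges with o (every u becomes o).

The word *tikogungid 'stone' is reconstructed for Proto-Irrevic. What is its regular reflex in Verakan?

Verakan: *tikogungid > sikogungid > sikogungit > sihogungit > sihogongit  (by palatalisation, final devoicing, unconditioned shift, vowel merger)

sihogongit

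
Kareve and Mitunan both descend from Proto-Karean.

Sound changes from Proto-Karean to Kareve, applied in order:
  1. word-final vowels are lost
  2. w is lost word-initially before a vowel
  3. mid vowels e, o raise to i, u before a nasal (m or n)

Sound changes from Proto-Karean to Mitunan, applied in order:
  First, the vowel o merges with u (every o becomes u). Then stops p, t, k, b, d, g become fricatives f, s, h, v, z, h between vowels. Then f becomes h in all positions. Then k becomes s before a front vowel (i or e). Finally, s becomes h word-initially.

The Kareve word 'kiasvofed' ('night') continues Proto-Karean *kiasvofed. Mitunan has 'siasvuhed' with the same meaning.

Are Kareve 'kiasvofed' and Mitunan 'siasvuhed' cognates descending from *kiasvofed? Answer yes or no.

Derive the expected Mitunan reflex of *kiasvofed:
Mitunan: *kiasvofed
  kiasvofed → kiasvufed   [vowel merger]
  kiasvufed (rule 2 does not apply)
  kiasvufed → kiasvuhed   [unconditioned shift]
  kiasvuhed → siasvuhed   [palatalisation]
  siasvuhed → hiasvuhed   [debuccalisation]
  giving Mitunan hiasvuhed.
The regular Mitunan reflex would be 'hiasvuhed', but the attested form is 'siasvuhed'. The correspondence is irregular, so they are not cognates (the Mitunan form has a different source).

no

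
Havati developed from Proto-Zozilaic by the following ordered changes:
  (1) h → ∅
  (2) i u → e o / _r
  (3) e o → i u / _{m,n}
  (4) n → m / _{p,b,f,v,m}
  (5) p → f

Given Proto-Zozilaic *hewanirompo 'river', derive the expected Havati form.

ewanerumfo

Havati: *hewanirompo > ewanirompo > ewanerompo > ewanerumpo > ewanerumfo  (by h-loss, pre-rhotic lowering, pre-nasal raising, unconditioned shift)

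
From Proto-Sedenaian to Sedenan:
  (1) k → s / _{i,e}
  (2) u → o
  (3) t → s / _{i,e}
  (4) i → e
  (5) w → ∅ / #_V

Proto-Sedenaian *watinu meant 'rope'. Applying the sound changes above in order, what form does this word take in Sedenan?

aseno

Sedenan: start from *watinu.
  rule 1: no change — watinu
  rule 2 (vowel merger): watinu → watino
  rule 3 (palatalisation): watino → wasino
  rule 4 (vowel merger): wasino → waseno
  rule 5 (glide loss): waseno → aseno
  ⇒ Sedenan aseno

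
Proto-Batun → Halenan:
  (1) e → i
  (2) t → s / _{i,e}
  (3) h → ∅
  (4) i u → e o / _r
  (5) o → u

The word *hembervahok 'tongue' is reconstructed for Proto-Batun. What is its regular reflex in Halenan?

Halenan: *hembervahok
  hembervahok → himbirvahok   [vowel merger]
  himbirvahok (rule 2 does not apply)
  himbirvahok → imbirvaok   [h-loss]
  imbirvaok → imbervaok   [pre-rhotic lowering]
  imbervaok → imbervauk   [vowel merger]
  giving Halenan imbervauk.

imbervauk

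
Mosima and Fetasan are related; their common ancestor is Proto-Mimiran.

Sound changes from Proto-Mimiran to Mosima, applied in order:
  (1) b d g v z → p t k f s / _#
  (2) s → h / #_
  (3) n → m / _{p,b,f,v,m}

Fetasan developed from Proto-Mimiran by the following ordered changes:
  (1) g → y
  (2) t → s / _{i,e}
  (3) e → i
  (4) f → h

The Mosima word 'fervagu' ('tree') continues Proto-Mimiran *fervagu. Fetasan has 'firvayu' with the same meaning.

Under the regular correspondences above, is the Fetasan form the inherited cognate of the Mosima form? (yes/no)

no

Derive the expected Fetasan reflex of *fervagu:
Fetasan: *fervagu > fervayu > firvayu > hirvayu  (by unconditioned shift, vowel merger, unconditioned shift)
The regular Fetasan reflex would be 'hirvayu', but the attested form is 'firvayu'. The correspondence is irregular, so they are not cognates (the Fetasan form has a different source).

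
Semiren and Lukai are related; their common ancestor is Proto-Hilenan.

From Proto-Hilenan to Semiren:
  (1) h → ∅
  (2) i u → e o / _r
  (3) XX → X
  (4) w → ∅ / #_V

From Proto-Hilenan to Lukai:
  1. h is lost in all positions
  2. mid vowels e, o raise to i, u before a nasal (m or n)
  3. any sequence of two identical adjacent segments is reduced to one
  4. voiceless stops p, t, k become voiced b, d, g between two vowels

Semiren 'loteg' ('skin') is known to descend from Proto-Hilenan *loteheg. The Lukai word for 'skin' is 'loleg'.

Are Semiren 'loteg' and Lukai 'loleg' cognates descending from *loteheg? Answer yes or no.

Derive the expected Lukai reflex of *loteheg:
Lukai: *loteheg
  loteheg → loteeg   [h-loss]
  loteeg (rule 2 does not apply)
  loteeg → loteg   [degemination]
  loteg → lodeg   [intervocalic voicing]
  giving Lukai lodeg.
The regular Lukai reflex would be 'lodeg', but the attested form is 'loleg'. The correspondence is irregular, so they are not cognates (the Lukai form has a different source).

no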